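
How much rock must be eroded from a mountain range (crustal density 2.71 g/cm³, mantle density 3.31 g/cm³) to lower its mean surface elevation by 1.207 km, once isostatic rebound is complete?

Net drop Δ = e − u = e − e ρ_c/ρ_m = e (ρ_m − ρ_c)/ρ_m.
e = Δ ρ_m/(ρ_m − ρ_c) = 1.207 km × 3.31/0.6 = 6.66 km.

6.66 km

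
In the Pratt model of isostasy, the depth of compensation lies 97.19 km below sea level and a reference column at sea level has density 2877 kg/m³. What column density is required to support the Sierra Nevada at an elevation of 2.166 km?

2810 kg/m³

Pratt balance: ρ_ref D = ρ (D + h).
ρ = ρ_ref D/(D + h) = 2877 × 97.19 km/(97.19 km + 2.166 km) = 2810 kg/m³.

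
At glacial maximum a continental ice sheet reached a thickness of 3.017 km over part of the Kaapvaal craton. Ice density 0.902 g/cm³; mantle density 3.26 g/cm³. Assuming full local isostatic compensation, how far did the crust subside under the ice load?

Isostatic balance requires: the ice load ρ_ice t is balanced by mantle displaced below, ρ_m s.
s = t ρ_ice / ρ_m = 3.017 km × 0.902/3.26 = 0.835 km.

0.835 km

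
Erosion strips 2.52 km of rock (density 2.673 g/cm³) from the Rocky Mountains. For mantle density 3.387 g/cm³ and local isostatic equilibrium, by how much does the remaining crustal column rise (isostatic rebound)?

1.99 km

Unloading: uplift u = e ρ_c/ρ_m = 2.52 km × 2.673/3.387 = 1.99 km.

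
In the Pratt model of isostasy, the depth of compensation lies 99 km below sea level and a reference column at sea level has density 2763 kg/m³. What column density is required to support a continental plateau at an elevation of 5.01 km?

2630 kg/m³

Pratt balance: ρ_ref D = ρ (D + h).
ρ = ρ_ref D/(D + h) = 2763 × 99 km/(99 km + 5.01 km) = 2630 kg/m³.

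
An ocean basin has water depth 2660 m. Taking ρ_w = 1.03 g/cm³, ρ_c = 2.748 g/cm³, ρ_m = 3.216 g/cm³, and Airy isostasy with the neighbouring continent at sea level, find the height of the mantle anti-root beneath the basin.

Isostatic balance requires: replacing crust with seawater at the top is compensated by replacing crust with mantle at the base: d (ρ_c − ρ_w) = a (ρ_m − ρ_c).
a = d (ρ_c − ρ_w)/(ρ_m − ρ_c) = 2660 m × 1.718/0.468 = 9760 m.

9760 m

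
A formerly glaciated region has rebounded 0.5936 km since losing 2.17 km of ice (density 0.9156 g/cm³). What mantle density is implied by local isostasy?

3.35 g/cm³

ρ_m = ρ_ice t / u = 0.9156 × 2.17 km/0.5936 km = 3.35 g/cm³.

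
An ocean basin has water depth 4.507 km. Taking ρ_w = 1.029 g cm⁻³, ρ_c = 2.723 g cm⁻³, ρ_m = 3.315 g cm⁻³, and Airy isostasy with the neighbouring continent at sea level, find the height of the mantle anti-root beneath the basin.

For local isostatic compensation: replacing crust with seawater at the top is compensated by replacing crust with mantle at the base: d (ρ_c − ρ_w) = a (ρ_m − ρ_c).
a = d (ρ_c − ρ_w)/(ρ_m − ρ_c) = 4.507 km × 1.694/0.592 = 12.9 km.

12.9 km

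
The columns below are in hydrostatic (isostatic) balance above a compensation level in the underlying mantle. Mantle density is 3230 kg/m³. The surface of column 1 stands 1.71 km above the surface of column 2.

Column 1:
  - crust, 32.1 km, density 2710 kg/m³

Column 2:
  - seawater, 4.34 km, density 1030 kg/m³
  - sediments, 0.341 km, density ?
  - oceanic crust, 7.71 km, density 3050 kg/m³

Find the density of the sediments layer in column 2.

2550 kg/m³

Take the compensation level at the base of the deeper column (depth z_c below the surface of column 1) and equate Σ ρ_i t_i down to z_c; mantle fills any gap and the z_c terms cancel.
Column 1: 32.1×2710 + (z_c − 32.1)×3230
Column 2: 1.71×0 + 4.34×1030 + 0.341×ρ + 7.71×3050 + (z_c − 1.71 − 12.391)×3230
The z_c×3230 term appears on both sides and cancels. Collect the known terms of each column as K = Σ(ρt)_known − 3230 × (depth of known layers): K_1 = 86991 − 3230×32.1 = −16692; K_2 = 27985.7 − 3230×(1.71 + 12.391) = −17560.53.
Balance: K_1 = K_2 + 0.341×ρ, so ρ = (K_1 − K_2)/0.341 = 868.53/0.341 = 2550 kg/m³.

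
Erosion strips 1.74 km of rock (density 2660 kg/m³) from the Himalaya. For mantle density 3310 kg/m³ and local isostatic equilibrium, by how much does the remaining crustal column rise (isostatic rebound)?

1.4 km

Unloading: uplift u = e ρ_c/ρ_m = 1.74 km × 2660/3310 = 1.4 km.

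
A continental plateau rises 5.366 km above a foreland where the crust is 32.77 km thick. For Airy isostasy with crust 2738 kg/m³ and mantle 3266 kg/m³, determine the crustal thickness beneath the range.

66 km

Root depth r = h ρ_c / (ρ_m − ρ_c) = 5.366 km × 2738 / 528 = 27.83 km.
Total thickness = T + h + r = 32.77 km + 5.366 km + 27.83 km = 66 km.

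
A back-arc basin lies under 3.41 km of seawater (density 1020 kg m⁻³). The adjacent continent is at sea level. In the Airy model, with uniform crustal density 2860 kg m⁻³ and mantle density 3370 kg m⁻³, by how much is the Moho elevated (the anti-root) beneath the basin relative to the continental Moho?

12.3 km

Isostatic balance requires: replacing crust with seawater at the top is compensated by replacing crust with mantle at the base: d (ρ_c − ρ_w) = a (ρ_m − ρ_c).
a = d (ρ_c − ρ_w)/(ρ_m − ρ_c) = 3.41 km × 1840/510 = 12.3 km.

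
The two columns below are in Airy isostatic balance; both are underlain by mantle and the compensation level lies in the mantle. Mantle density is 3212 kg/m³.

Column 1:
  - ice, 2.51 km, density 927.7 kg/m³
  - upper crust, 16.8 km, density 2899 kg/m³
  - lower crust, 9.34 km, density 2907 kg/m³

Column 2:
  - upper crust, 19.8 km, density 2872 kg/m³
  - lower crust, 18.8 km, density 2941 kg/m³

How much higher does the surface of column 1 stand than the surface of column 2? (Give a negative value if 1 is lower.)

0.627 km

For any compensation level in the mantle, the mantle terms cancel and isostasy reduces to e = (Σt_1 − Σt_2) − (Σ(ρt)_1 − Σ(ρt)_2) / ρ_m.
Σt_1 = 28.65 km; Σt_2 = 38.6 km; Σ(ρt)_1 = 78183.107; Σ(ρt)_2 = 112156.4 (in km·kg/m³).
e = (28.65 − 38.6) − (78183.107 − 112156.4) / 3212 = 0.627 km.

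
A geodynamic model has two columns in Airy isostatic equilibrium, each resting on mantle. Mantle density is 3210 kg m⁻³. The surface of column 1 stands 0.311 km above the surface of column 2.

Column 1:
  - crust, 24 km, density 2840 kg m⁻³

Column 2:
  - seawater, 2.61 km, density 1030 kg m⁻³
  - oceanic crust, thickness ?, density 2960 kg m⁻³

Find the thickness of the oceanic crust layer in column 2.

8.77 km

Take the compensation level at the base of the deeper column (depth z_c below the surface of column 1) and equate Σ ρ_i t_i down to z_c; mantle fills any gap and the z_c terms cancel.
Column 1: 24×2840 + (z_c − 24)×3210
Column 2: 0.311×0 + 2.61×1030 + x×2960 + (z_c − 0.311 − 2.61 − x)×3210
The z_c×3210 term appears on both sides and cancels. Collect the known terms of each column as K = Σ(ρt)_known − 3210 × (depth of known layers): K_1 = 68160 − 3210×24 = −8880; K_2 = 2688.3 − 3210×(0.311 + 2.61) = −6688.11.
Balance: K_1 = K_2 − x×(3210 − 2960), so x = (K_2 − K_1)/(3210 − 2960) = 2191.89/250 = 8.77 km.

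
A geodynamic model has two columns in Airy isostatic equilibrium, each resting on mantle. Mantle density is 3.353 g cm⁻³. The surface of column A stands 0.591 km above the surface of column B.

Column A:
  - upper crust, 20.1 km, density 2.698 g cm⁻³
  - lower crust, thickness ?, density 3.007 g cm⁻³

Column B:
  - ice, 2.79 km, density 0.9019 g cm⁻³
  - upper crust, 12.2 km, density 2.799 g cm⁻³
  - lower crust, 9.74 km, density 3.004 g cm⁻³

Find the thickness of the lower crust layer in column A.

16.8 km

Take the compensation level at the base of the deeper column (depth z_c below the surface of column A) and equate Σ ρ_i t_i down to z_c; mantle fills any gap and the z_c terms cancel.
Column A: 20.1×2.698 + x×3.007 + (z_c − 20.1 − x)×3.353
Column B: 0.591×0 + 2.79×0.9019 + 12.2×2.799 + 9.74×3.004 + (z_c − 0.591 − 24.73)×3.353
The z_c×3.353 term appears on both sides and cancels. Collect the known terms of each column as K = Σ(ρt)_known − 3.353 × (depth of known layers): K_A = 54.2298 − 3.353×20.1 = −13.1655; K_B = 65.923061 − 3.353×(0.591 + 24.73) = −18.978252.
Balance: K_A − x×(3.353 − 3.007) = K_B, so x = (K_A − K_B)/(3.353 − 3.007) = 5.81275/0.346 = 16.8 km.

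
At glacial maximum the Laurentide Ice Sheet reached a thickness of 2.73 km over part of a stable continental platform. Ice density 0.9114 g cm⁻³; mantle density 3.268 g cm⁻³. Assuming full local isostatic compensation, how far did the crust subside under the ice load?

Equating mass per unit area of the two columns: the ice load ρ_ice t is balanced by mantle displaced below, ρ_m s.
s = t ρ_ice / ρ_m = 2.73 km × 0.9114/3.268 = 0.761 km.

0.761 km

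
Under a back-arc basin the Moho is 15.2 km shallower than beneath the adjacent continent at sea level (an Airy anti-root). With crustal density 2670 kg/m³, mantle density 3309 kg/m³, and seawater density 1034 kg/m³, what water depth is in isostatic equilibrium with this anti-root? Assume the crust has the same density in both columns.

5.94 km

Replacing a thickness d of crust by seawater at the top must be balanced by replacing crust with mantle at the base: d (ρ_c − ρ_w) = a (ρ_m − ρ_c).
d = a (ρ_m − ρ_c)/(ρ_c − ρ_w) = 15.2 km × 639/1636 = 5.94 km.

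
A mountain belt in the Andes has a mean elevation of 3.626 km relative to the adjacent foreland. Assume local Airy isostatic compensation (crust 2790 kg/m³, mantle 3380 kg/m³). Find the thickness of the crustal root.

17.1 km

Isostatic balance requires: the weight of the topography is balanced by the buoyancy of the root, ρ_c h = (ρ_m − ρ_c) r.
r = h · ρ_c / (ρ_m − ρ_c) = 3.626 km × 2790 / (3380 − 2790) = 17.1 km.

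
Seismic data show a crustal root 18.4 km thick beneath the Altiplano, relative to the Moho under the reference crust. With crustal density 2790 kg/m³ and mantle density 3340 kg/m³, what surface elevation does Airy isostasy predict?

3.63 km

Equating mass per unit area of the two columns: ρ_c h = (ρ_m − ρ_c) r.
h = r (ρ_m − ρ_c) / ρ_c = 18.4 km × (3340 − 2790) / 2790 = 3.63 km.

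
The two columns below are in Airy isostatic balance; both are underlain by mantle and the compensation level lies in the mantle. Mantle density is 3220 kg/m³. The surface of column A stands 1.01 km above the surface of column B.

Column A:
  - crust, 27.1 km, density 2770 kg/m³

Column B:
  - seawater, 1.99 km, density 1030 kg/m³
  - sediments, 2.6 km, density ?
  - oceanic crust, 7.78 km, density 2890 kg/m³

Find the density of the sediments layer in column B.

2440 kg/m³

Take the compensation level at the base of the deeper column (depth z_c below the surface of column A) and equate Σ ρ_i t_i down to z_c; mantle fills any gap and the z_c terms cancel.
Column A: 27.1×2770 + (z_c − 27.1)×3220
Column B: 1.01×0 + 1.99×1030 + 2.6×ρ + 7.78×2890 + (z_c − 1.01 − 12.37)×3220
The z_c×3220 term appears on both sides and cancels. Collect the known terms of each column as K = Σ(ρt)_known − 3220 × (depth of known layers): K_A = 75067 − 3220×27.1 = −12195; K_B = 24533.9 − 3220×(1.01 + 12.37) = −18549.7.
Balance: K_A = K_B + 2.6×ρ, so ρ = (K_A − K_B)/2.6 = 6354.7/2.6 = 2440 kg/m³.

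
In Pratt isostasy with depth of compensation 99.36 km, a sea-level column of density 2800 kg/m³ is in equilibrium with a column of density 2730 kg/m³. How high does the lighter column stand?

2.55 km

ρ_ref D = ρ (D + h) → h = D (ρ_ref − ρ)/ρ.
h = 99.36 km × (2800 − 2730)/2730 = 2.55 km.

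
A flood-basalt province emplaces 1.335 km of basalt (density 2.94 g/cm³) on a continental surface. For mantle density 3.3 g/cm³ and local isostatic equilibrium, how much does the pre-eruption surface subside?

1.19 km

Subaerial loading: s = t ρ_load / ρ_m.
s = 1.335 km × 2.94/3.3 = 1.19 km.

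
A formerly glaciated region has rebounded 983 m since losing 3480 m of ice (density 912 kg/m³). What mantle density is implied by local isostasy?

3230 kg/m³

ρ_m = ρ_ice t / u = 912 × 3480 m/983 m = 3230 kg/m³.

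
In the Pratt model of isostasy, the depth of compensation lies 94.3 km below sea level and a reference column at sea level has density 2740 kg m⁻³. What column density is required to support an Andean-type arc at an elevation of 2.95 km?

Pratt balance: ρ_ref D = ρ (D + h).
ρ = ρ_ref D/(D + h) = 2740 × 94.3 km/(94.3 km + 2.95 km) = 2660 kg m⁻³.

2660 kg m⁻³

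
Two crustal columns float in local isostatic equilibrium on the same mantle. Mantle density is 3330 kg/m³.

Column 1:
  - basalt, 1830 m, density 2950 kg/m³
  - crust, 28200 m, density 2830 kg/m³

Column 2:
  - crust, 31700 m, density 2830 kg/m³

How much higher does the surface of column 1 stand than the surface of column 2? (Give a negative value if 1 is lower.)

−317 m

For any compensation level in the mantle, the mantle terms cancel and isostasy reduces to e = (Σt_1 − Σt_2) − (Σ(ρt)_1 − Σ(ρt)_2) / ρ_m.
Σt_1 = 30030 m; Σt_2 = 31700 m; Σ(ρt)_1 = 85204500; Σ(ρt)_2 = 89711000 (in m·kg/m³).
e = (30030 − 31700) − (85204500 − 89711000) / 3330 = −317 m.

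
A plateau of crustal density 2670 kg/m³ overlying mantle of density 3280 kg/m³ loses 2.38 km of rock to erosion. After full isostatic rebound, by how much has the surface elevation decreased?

Rebound u = e ρ_c/ρ_m = 2.38 km × 2670/3280 = 1.937 km.
Net surface drop = e − u = 2.38 km − 1.937 km = e (ρ_m − ρ_c)/ρ_m = 0.443 km.

0.443 km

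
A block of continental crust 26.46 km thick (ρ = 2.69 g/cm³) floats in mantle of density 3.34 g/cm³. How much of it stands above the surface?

5.15 km

Floating equilibrium: submerged depth d = t ρ_obj/ρ_fluid = 26.46 km × 2.69/3.34 = 21.31 km.
Freeboard = t − d = 26.46 km − 21.31 km = 5.15 km.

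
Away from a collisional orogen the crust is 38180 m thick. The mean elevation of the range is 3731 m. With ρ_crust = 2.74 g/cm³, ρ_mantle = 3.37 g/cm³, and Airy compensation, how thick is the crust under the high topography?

58100 m

Root depth r = h ρ_c / (ρ_m − ρ_c) = 3731 m × 2.74 / 0.63 = 16230 m.
Total thickness = T + h + r = 38180 m + 3731 m + 16230 m = 58100 m.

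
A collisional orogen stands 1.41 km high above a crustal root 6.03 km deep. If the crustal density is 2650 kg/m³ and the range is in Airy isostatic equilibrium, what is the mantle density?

3270 kg/m³

Airy balance: ρ_c h = (ρ_m − ρ_c) r → ρ_m = ρ_c (1 + h/r).
ρ_m = 2650 × (1 + 1.41 km/6.03 km) = 3270 kg/m³.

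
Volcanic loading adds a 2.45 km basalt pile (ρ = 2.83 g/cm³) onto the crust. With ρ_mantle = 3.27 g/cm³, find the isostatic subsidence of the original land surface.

Subaerial loading: s = t ρ_load / ρ_m.
s = 2.45 km × 2.83/3.27 = 2.12 km.

2.12 km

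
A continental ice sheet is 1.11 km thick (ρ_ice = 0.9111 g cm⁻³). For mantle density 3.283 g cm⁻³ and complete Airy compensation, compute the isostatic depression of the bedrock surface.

0.308 km

Equating mass per unit area of the two columns: the ice load ρ_ice t is balanced by mantle displaced below, ρ_m s.
s = t ρ_ice / ρ_m = 1.11 km × 0.9111/3.283 = 0.308 km.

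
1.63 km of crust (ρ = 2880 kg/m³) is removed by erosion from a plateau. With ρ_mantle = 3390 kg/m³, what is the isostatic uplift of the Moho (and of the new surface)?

1.38 km

Unloading: uplift u = e ρ_c/ρ_m = 1.63 km × 2880/3390 = 1.38 km.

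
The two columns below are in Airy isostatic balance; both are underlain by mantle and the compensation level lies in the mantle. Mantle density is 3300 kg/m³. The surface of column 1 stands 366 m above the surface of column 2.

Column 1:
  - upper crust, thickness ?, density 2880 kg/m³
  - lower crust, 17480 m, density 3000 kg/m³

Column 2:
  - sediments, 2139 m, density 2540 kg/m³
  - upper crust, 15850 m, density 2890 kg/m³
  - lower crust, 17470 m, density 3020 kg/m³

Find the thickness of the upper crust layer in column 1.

Take the compensation level at the base of the deeper column (depth z_c below the surface of column 1) and equate Σ ρ_i t_i down to z_c; mantle fills any gap and the z_c terms cancel.
Column 1: x×2880 + 17480×3000 + (z_c − 17480 − x)×3300
Column 2: 366×0 + 2139×2540 + 15850×2890 + 17470×3020 + (z_c − 366 − 35459)×3300
The z_c×3300 term appears on both sides and cancels. Collect the known terms of each column as K = Σ(ρt)_known − 3300 × (depth of known layers): K_1 = 52440000 − 3300×17480 = −5244000; K_2 = 103998960 − 3300×(366 + 35459) = −14223540.
Balance: K_1 − x×(3300 − 2880) = K_2, so x = (K_1 − K_2)/(3300 − 2880) = 8979540/420 = 21400 m.

21400 m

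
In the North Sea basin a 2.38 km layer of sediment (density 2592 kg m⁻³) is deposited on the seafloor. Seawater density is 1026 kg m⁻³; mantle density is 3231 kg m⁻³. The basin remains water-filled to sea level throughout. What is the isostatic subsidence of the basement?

Submarine loading: the sediment displaces seawater, and the subsidence is in turn flooded, so s (ρ_m − ρ_w) = t (ρ_sed − ρ_w).
s = 2.38 km × (2592 − 1026) / (3231 − 1026) = 1.69 km.

1.69 km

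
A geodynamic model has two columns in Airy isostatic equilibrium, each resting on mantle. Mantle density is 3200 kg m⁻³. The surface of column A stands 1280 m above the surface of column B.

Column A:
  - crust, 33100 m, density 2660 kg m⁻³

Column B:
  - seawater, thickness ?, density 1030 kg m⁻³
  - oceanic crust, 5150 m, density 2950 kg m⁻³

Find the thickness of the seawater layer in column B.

Take the compensation level at the base of the deeper column (depth z_c below the surface of column A) and equate Σ ρ_i t_i down to z_c; mantle fills any gap and the z_c terms cancel.
Column A: 33100×2660 + (z_c − 33100)×3200
Column B: 1280×0 + x×1030 + 5150×2950 + (z_c − 1280 − 5150 − x)×3200
The z_c×3200 term appears on both sides and cancels. Collect the known terms of each column as K = Σ(ρt)_known − 3200 × (depth of known layers): K_A = 88046000 − 3200×33100 = −17874000; K_B = 15192500 − 3200×(1280 + 5150) = −5383500.
Balance: K_A = K_B − x×(3200 − 1030), so x = (K_B − K_A)/(3200 − 1030) = 12490500/2170 = 5760 m.

5760 m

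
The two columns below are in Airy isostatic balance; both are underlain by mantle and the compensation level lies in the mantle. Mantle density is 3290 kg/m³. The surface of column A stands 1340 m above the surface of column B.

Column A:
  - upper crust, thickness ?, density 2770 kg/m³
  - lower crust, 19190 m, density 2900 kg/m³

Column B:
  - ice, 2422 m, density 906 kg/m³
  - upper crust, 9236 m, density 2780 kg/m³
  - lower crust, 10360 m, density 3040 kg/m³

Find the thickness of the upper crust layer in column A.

19200 m

Take the compensation level at the base of the deeper column (depth z_c below the surface of column A) and equate Σ ρ_i t_i down to z_c; mantle fills any gap and the z_c terms cancel.
Column A: x×2770 + 19190×2900 + (z_c − 19190 − x)×3290
Column B: 1340×0 + 2422×906 + 9236×2780 + 10360×3040 + (z_c − 1340 − 22018)×3290
The z_c×3290 term appears on both sides and cancels. Collect the known terms of each column as K = Σ(ρt)_known − 3290 × (depth of known layers): K_A = 55651000 − 3290×19190 = −7484100; K_B = 59364812 − 3290×(1340 + 22018) = −17483008.
Balance: K_A − x×(3290 − 2770) = K_B, so x = (K_A − K_B)/(3290 − 2770) = 9998910/520 = 19200 m.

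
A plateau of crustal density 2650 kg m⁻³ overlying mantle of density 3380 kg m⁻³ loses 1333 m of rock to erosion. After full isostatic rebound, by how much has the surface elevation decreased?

288 m

Rebound u = e ρ_c/ρ_m = 1333 m × 2650/3380 = 1045 m.
Net surface drop = e − u = 1333 m − 1045 m = e (ρ_m − ρ_c)/ρ_m = 288 m.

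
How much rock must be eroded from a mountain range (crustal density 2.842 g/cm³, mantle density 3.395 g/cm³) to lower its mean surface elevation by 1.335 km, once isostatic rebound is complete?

8.2 km

Net drop Δ = e − u = e − e ρ_c/ρ_m = e (ρ_m − ρ_c)/ρ_m.
e = Δ ρ_m/(ρ_m − ρ_c) = 1.335 km × 3.395/0.553 = 8.2 km.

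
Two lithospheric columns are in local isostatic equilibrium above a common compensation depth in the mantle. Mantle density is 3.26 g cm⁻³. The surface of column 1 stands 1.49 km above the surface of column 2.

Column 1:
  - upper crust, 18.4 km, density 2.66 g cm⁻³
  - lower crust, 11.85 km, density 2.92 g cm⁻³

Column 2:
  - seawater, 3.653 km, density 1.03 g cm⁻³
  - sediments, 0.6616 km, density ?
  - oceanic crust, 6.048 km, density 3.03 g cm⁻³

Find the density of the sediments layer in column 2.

2.24 g cm⁻³

Take the compensation level at the base of the deeper column (depth z_c below the surface of column 1) and equate Σ ρ_i t_i down to z_c; mantle fills any gap and the z_c terms cancel.
Column 1: 18.4×2.66 + 11.85×2.92 + (z_c − 30.25)×3.26
Column 2: 1.49×0 + 3.653×1.03 + 0.6616×ρ + 6.048×3.03 + (z_c − 1.49 − 10.3626)×3.26
The z_c×3.26 term appears on both sides and cancels. Collect the known terms of each column as K = Σ(ρt)_known − 3.26 × (depth of known layers): K_1 = 83.546 − 3.26×30.25 = −15.069; K_2 = 22.08803 − 3.26×(1.49 + 10.3626) = −16.551446.
Balance: K_1 = K_2 + 0.6616×ρ, so ρ = (K_1 − K_2)/0.6616 = 1.48245/0.6616 = 2.24 g cm⁻³.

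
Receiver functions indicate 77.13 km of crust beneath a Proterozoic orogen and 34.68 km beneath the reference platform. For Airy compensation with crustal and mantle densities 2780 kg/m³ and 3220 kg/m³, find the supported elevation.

5.8 km

Excess crust Δ = 77.13 km − 34.68 km = 42.45 km, split between elevation h and root r with h + r = Δ.
Airy balance ρ_c h = (ρ_m − ρ_c) r gives r = h ρ_c/(ρ_m − ρ_c), so h (1 + ρ_c/(ρ_m − ρ_c)) = Δ, i.e. h = Δ (ρ_m − ρ_c)/ρ_m.
h = 42.45 km × 440/3220 = 5.8 km.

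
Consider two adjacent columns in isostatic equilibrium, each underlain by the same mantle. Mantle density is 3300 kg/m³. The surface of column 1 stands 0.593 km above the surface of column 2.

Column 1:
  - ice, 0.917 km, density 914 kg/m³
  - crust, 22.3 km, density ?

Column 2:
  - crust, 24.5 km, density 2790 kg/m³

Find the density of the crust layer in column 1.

2750 kg/m³

Take the compensation level at the base of the deeper column (depth z_c below the surface of column 1) and equate Σ ρ_i t_i down to z_c; mantle fills any gap and the z_c terms cancel.
Column 1: 0.917×914 + 22.3×ρ + (z_c − 23.217)×3300
Column 2: 0.593×0 + 24.5×2790 + (z_c − 0.593 − 24.5)×3300
The z_c×3300 term appears on both sides and cancels. Collect the known terms of each column as K = Σ(ρt)_known − 3300 × (depth of known layers): K_1 = 838.138 − 3300×23.217 = −75777.962; K_2 = 68355 − 3300×(0.593 + 24.5) = −14451.9.
Balance: K_1 + 22.3×ρ = K_2, so ρ = (K_2 − K_1)/22.3 = 61326.1/22.3 = 2750 kg/m³.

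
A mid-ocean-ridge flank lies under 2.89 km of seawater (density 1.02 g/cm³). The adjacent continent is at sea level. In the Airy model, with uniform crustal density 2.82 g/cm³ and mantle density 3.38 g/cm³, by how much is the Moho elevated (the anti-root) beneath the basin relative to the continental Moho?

By Archimedes' principle applied to the lithosphere: replacing crust with seawater at the top is compensated by replacing crust with mantle at the base: d (ρ_c − ρ_w) = a (ρ_m − ρ_c).
a = d (ρ_c − ρ_w)/(ρ_m − ρ_c) = 2.89 km × 1.8/0.56 = 9.29 km.

9.29 km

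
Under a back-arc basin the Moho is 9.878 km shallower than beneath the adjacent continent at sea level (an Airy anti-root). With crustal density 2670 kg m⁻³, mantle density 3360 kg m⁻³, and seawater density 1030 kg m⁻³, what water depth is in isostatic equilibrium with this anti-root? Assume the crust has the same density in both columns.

4.16 km

Replacing a thickness d of crust by seawater at the top must be balanced by replacing crust with mantle at the base: d (ρ_c − ρ_w) = a (ρ_m − ρ_c).
d = a (ρ_m − ρ_c)/(ρ_c − ρ_w) = 9.878 km × 690/1640 = 4.16 km.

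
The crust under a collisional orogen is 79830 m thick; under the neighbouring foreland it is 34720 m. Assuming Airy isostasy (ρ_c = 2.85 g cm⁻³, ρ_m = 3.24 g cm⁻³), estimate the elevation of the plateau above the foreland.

5430 m

Excess crust Δ = 79830 m − 34720 m = 45110 m, split between elevation h and root r with h + r = Δ.
Airy balance ρ_c h = (ρ_m − ρ_c) r gives r = h ρ_c/(ρ_m − ρ_c), so h (1 + ρ_c/(ρ_m − ρ_c)) = Δ, i.e. h = Δ (ρ_m − ρ_c)/ρ_m.
h = 45110 m × 0.39/3.24 = 5430 m.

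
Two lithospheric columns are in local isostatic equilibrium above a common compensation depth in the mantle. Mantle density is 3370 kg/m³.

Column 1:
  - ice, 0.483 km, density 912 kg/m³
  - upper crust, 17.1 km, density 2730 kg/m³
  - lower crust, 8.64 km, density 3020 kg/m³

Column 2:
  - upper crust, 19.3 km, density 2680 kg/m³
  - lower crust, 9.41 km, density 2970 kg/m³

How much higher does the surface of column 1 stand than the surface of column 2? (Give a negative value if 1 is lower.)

−0.571 km

For any compensation level in the mantle, the mantle terms cancel and isostasy reduces to e = (Σt_1 − Σt_2) − (Σ(ρt)_1 − Σ(ρt)_2) / ρ_m.
Σt_1 = 26.223 km; Σt_2 = 28.71 km; Σ(ρt)_1 = 73216.296; Σ(ρt)_2 = 79671.7 (in km·kg/m³).
e = (26.223 − 28.71) − (73216.296 − 79671.7) / 3370 = −0.571 km.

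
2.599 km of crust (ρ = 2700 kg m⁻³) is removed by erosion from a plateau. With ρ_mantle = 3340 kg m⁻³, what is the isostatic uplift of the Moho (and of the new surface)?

Unloading: uplift u = e ρ_c/ρ_m = 2.599 km × 2700/3340 = 2.1 km.

2.1 km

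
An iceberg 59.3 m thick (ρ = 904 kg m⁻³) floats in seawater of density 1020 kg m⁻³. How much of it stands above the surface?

6.74 m

Floating equilibrium: submerged depth d = t ρ_obj/ρ_fluid = 59.3 m × 904/1020 = 52.56 m.
Freeboard = t − d = 59.3 m − 52.56 m = 6.74 m.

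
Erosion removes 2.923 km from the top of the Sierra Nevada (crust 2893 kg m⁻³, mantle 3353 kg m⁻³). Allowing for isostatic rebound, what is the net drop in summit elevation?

Rebound u = e ρ_c/ρ_m = 2.923 km × 2893/3353 = 2.522 km.
Net surface drop = e − u = 2.923 km − 2.522 km = e (ρ_m − ρ_c)/ρ_m = 0.401 km.

0.401 km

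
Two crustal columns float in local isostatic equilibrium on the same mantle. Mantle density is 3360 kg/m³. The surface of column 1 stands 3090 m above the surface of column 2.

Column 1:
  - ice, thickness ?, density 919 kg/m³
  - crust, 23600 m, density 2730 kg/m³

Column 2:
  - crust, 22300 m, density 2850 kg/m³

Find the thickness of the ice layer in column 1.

2820 m

Take the compensation level at the base of the deeper column (depth z_c below the surface of column 1) and equate Σ ρ_i t_i down to z_c; mantle fills any gap and the z_c terms cancel.
Column 1: x×919 + 23600×2730 + (z_c − 23600 − x)×3360
Column 2: 3090×0 + 22300×2850 + (z_c − 3090 − 22300)×3360
The z_c×3360 term appears on both sides and cancels. Collect the known terms of each column as K = Σ(ρt)_known − 3360 × (depth of known layers): K_1 = 64428000 − 3360×23600 = −14868000; K_2 = 63555000 − 3360×(3090 + 22300) = −21755400.
Balance: K_1 − x×(3360 − 919) = K_2, so x = (K_1 − K_2)/(3360 − 919) = 6887400/2441 = 2820 m.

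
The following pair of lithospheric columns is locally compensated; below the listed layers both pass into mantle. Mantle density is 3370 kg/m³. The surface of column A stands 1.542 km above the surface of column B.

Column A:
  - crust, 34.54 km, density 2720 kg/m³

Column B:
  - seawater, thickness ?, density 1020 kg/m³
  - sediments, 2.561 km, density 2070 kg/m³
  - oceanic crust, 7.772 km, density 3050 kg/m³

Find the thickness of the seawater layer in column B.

4.87 km

Take the compensation level at the base of the deeper column (depth z_c below the surface of column A) and equate Σ ρ_i t_i down to z_c; mantle fills any gap and the z_c terms cancel.
Column A: 34.54×2720 + (z_c − 34.54)×3370
Column B: 1.542×0 + x×1020 + 2.561×2070 + 7.772×3050 + (z_c − 1.542 − 10.333 − x)×3370
The z_c×3370 term appears on both sides and cancels. Collect the known terms of each column as K = Σ(ρt)_known − 3370 × (depth of known layers): K_A = 93948.8 − 3370×34.54 = −22451; K_B = 29005.87 − 3370×(1.542 + 10.333) = −11012.88.
Balance: K_A = K_B − x×(3370 − 1020), so x = (K_B − K_A)/(3370 − 1020) = 11438.1/2350 = 4.87 km.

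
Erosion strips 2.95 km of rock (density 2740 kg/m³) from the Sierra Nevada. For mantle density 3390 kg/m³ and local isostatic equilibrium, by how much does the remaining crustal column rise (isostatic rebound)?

Unloading: uplift u = e ρ_c/ρ_m = 2.95 km × 2740/3390 = 2.38 km.

2.38 km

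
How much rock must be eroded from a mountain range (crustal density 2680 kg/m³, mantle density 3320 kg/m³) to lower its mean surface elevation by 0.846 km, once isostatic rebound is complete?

Net drop Δ = e − u = e − e ρ_c/ρ_m = e (ρ_m − ρ_c)/ρ_m.
e = Δ ρ_m/(ρ_m − ρ_c) = 0.846 km × 3320/640 = 4.39 km.

4.39 km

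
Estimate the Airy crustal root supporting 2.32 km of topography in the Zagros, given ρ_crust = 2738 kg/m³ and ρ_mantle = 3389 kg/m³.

Equating mass per unit area of the two columns: the weight of the topography is balanced by the buoyancy of the root, ρ_c h = (ρ_m − ρ_c) r.
r = h · ρ_c / (ρ_m − ρ_c) = 2.32 km × 2738 / (3389 − 2738) = 9.76 km.

9.76 km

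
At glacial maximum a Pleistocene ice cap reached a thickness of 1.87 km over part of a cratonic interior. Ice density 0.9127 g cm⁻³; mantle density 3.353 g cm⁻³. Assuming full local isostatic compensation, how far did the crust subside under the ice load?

0.509 km

By Archimedes' principle applied to the lithosphere: the ice load ρ_ice t is balanced by mantle displaced below, ρ_m s.
s = t ρ_ice / ρ_m = 1.87 km × 0.9127/3.353 = 0.509 km.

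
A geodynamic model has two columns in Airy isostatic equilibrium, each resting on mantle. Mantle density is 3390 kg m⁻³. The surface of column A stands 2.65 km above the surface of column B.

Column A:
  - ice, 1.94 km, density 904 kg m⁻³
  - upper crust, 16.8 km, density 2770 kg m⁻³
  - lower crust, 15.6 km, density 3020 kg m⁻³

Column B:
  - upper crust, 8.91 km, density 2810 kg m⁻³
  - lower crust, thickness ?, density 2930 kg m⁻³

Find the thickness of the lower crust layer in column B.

14.9 km

Take the compensation level at the base of the deeper column (depth z_c below the surface of column A) and equate Σ ρ_i t_i down to z_c; mantle fills any gap and the z_c terms cancel.
Column A: 1.94×904 + 16.8×2770 + 15.6×3020 + (z_c − 34.34)×3390
Column B: 2.65×0 + 8.91×2810 + x×2930 + (z_c − 2.65 − 8.91 − x)×3390
The z_c×3390 term appears on both sides and cancels. Collect the known terms of each column as K = Σ(ρt)_known − 3390 × (depth of known layers): K_A = 95401.76 − 3390×34.34 = −21010.84; K_B = 25037.1 − 3390×(2.65 + 8.91) = −14151.3.
Balance: K_A = K_B − x×(3390 − 2930), so x = (K_B − K_A)/(3390 − 2930) = 6859.54/460 = 14.9 km.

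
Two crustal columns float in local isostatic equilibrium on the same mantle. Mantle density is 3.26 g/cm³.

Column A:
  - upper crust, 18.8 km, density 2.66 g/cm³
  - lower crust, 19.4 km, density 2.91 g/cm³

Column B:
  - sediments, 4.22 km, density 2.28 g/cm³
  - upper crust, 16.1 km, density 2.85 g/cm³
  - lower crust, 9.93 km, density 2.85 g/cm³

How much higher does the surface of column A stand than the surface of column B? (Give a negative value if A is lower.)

For any compensation level in the mantle, the mantle terms cancel and isostasy reduces to e = (Σt_A − Σt_B) − (Σ(ρt)_A − Σ(ρt)_B) / ρ_m.
Σt_A = 38.2 km; Σt_B = 30.25 km; Σ(ρt)_A = 106.462; Σ(ρt)_B = 83.8071 (in km·g/cm³).
e = (38.2 − 30.25) − (106.462 − 83.8071) / 3.26 = 1 km.

1 km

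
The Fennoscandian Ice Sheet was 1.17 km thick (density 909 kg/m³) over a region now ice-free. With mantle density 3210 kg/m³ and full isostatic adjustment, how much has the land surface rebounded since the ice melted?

0.331 km

Removing the load lets mantle flow back in; uplift u satisfies ρ_ice t = ρ_m u.
u = t ρ_ice/ρ_m = 1.17 km × 909/3210 = 0.331 km.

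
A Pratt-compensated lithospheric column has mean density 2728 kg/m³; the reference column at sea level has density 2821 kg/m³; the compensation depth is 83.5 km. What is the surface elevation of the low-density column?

2.85 km

ρ_ref D = ρ (D + h) → h = D (ρ_ref − ρ)/ρ.
h = 83.5 km × (2821 − 2728)/2728 = 2.85 km.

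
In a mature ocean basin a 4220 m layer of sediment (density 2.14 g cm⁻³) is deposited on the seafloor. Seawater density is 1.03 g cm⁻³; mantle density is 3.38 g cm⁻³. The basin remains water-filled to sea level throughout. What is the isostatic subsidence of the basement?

Submarine loading: the sediment displaces seawater, and the subsidence is in turn flooded, so s (ρ_m − ρ_w) = t (ρ_sed − ρ_w).
s = 4220 m × (2.14 − 1.03) / (3.38 − 1.03) = 1990 m.

1990 m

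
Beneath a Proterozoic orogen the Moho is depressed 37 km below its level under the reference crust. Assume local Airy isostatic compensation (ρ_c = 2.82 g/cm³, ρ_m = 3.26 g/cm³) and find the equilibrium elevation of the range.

Balancing pressure at the compensation depth: ρ_c h = (ρ_m − ρ_c) r.
h = r (ρ_m − ρ_c) / ρ_c = 37 km × (3.26 − 2.82) / 2.82 = 5.77 km.

5.77 km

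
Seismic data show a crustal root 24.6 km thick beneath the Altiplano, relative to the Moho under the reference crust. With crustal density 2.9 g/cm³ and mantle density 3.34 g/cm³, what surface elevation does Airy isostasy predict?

Equating mass per unit area of the two columns: ρ_c h = (ρ_m − ρ_c) r.
h = r (ρ_m − ρ_c) / ρ_c = 24.6 km × (3.34 − 2.9) / 2.9 = 3.73 km.

3.73 km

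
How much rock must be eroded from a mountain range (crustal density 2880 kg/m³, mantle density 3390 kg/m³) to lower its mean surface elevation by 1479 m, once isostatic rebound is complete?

Net drop Δ = e − u = e − e ρ_c/ρ_m = e (ρ_m − ρ_c)/ρ_m.
e = Δ ρ_m/(ρ_m − ρ_c) = 1479 m × 3390/510 = 9830 m.

9830 m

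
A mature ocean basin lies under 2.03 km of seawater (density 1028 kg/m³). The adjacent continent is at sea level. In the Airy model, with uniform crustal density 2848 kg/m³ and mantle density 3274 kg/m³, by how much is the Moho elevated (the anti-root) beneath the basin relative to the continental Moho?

8.67 km

For local isostatic compensation: replacing crust with seawater at the top is compensated by replacing crust with mantle at the base: d (ρ_c − ρ_w) = a (ρ_m − ρ_c).
a = d (ρ_c − ρ_w)/(ρ_m − ρ_c) = 2.03 km × 1820/426 = 8.67 km.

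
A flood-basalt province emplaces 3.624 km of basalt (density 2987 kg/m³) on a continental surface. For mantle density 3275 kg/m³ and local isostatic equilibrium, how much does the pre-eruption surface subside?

3.31 km

Subaerial loading: s = t ρ_load / ρ_m.
s = 3.624 km × 2987/3275 = 3.31 km.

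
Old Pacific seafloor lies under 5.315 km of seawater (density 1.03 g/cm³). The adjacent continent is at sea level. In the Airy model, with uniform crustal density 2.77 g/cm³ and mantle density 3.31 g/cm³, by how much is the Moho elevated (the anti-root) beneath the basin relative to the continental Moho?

17.1 km

In Airy isostatic equilibrium: replacing crust with seawater at the top is compensated by replacing crust with mantle at the base: d (ρ_c − ρ_w) = a (ρ_m − ρ_c).
a = d (ρ_c − ρ_w)/(ρ_m − ρ_c) = 5.315 km × 1.74/0.54 = 17.1 km.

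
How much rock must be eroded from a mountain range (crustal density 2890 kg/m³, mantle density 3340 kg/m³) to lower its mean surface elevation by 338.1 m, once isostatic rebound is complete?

2510 m

Net drop Δ = e − u = e − e ρ_c/ρ_m = e (ρ_m − ρ_c)/ρ_m.
e = Δ ρ_m/(ρ_m − ρ_c) = 338.1 m × 3340/450 = 2510 m.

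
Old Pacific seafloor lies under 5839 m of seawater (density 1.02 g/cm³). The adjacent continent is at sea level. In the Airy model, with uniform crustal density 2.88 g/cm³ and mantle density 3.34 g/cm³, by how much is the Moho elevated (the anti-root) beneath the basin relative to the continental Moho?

In Airy isostatic equilibrium: replacing crust with seawater at the top is compensated by replacing crust with mantle at the base: d (ρ_c − ρ_w) = a (ρ_m − ρ_c).
a = d (ρ_c − ρ_w)/(ρ_m − ρ_c) = 5839 m × 1.86/0.46 = 23600 m.

23600 m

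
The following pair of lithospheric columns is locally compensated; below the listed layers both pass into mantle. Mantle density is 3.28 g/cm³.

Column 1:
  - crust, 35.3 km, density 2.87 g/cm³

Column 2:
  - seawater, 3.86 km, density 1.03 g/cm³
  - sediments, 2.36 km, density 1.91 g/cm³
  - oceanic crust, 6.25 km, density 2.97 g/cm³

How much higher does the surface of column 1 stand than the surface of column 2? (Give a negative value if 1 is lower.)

For any compensation level in the mantle, the mantle terms cancel and isostasy reduces to e = (Σt_1 − Σt_2) − (Σ(ρt)_1 − Σ(ρt)_2) / ρ_m.
Σt_1 = 35.3 km; Σt_2 = 12.47 km; Σ(ρt)_1 = 101.311; Σ(ρt)_2 = 27.0459 (in km·g/cm³).
e = (35.3 − 12.47) − (101.311 − 27.0459) / 3.28 = 0.188 km.

0.188 km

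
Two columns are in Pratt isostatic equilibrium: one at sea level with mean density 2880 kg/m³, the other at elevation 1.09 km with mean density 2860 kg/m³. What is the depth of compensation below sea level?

ρ_ref D = ρ (D + h) → D (ρ_ref − ρ) = ρ h.
D = ρ h/(ρ_ref − ρ) = 2860 × 1.09 km/(2880 − 2860) = 156 km.

156 km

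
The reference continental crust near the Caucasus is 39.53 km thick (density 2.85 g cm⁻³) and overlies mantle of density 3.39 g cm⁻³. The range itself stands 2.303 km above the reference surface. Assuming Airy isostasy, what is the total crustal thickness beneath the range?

Root depth r = h ρ_c / (ρ_m − ρ_c) = 2.303 km × 2.85 / 0.54 = 12.15 km.
Total thickness = T + h + r = 39.53 km + 2.303 km + 12.15 km = 54 km.

54 km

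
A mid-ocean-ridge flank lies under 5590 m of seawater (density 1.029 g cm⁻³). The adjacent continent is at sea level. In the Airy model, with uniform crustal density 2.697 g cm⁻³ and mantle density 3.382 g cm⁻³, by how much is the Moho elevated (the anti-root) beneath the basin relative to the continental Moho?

13600 m

Isostatic balance requires: replacing crust with seawater at the top is compensated by replacing crust with mantle at the base: d (ρ_c − ρ_w) = a (ρ_m − ρ_c).
a = d (ρ_c − ρ_w)/(ρ_m − ρ_c) = 5590 m × 1.668/0.685 = 13600 m.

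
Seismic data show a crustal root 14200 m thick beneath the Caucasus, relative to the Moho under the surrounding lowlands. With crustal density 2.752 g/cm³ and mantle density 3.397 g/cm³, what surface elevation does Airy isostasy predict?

3330 m

Equating mass per unit area of the two columns: ρ_c h = (ρ_m − ρ_c) r.
h = r (ρ_m − ρ_c) / ρ_c = 14200 m × (3.397 − 2.752) / 2.752 = 3330 m.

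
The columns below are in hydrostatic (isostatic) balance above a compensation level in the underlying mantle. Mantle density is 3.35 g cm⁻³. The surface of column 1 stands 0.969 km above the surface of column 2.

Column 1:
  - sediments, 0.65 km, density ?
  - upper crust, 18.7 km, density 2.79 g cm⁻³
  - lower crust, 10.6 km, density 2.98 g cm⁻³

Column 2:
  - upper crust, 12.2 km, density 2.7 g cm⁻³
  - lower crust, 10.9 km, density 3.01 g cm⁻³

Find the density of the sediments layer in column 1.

2.6 g cm⁻³

Take the compensation level at the base of the deeper column (depth z_c below the surface of column 1) and equate Σ ρ_i t_i down to z_c; mantle fills any gap and the z_c terms cancel.
Column 1: 0.65×ρ + 18.7×2.79 + 10.6×2.98 + (z_c − 29.95)×3.35
Column 2: 0.969×0 + 12.2×2.7 + 10.9×3.01 + (z_c − 0.969 − 23.1)×3.35
The z_c×3.35 term appears on both sides and cancels. Collect the known terms of each column as K = Σ(ρt)_known − 3.35 × (depth of known layers): K_1 = 83.761 − 3.35×29.95 = −16.5715; K_2 = 65.749 − 3.35×(0.969 + 23.1) = −14.88215.
Balance: K_1 + 0.65×ρ = K_2, so ρ = (K_2 − K_1)/0.65 = 1.68935/0.65 = 2.6 g cm⁻³.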